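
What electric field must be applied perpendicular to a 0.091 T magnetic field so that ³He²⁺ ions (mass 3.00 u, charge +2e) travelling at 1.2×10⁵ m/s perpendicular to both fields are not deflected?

E = 1.1×10⁴ V/m

For straight-line motion qE = qvB, so E = vB.
E = 1.2×10⁵ × 0.091 = 1.1×10⁴ V/m.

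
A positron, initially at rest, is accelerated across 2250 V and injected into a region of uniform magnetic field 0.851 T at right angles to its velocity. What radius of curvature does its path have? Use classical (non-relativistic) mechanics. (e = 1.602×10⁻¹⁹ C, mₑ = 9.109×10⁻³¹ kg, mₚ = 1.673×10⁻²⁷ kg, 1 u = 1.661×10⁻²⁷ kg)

Acceleration: |q|V = ½mv² ⇒ v = √(2|q|V/m) = √(2·1.602×10⁻¹⁹·2250/9.109×10⁻³¹) ≈ 2.813×10⁷ m/s.
In the field: r = mv/(|q|B) = (9.109×10⁻³¹)(2.813×10⁷)/((1.602×10⁻¹⁹)(0.851)) ≈ 1.88×10⁻⁴ m.

r ≈ 1.88×10⁻⁴ m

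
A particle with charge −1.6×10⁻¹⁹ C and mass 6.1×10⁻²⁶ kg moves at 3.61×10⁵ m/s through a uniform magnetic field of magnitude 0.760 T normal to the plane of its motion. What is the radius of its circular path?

The magnetic force provides the centripetal force: |q|vB = mv²/r.
r = mv/(|q|B) = (6.1×10⁻²⁶)(3.61×10⁵)/((1.6×10⁻¹⁹)(0.760)) ≈ 0.181 m.

r ≈ 0.181 m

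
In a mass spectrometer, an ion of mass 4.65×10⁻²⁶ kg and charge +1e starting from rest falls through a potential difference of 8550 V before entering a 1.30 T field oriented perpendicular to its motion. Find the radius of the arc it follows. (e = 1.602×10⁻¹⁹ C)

Acceleration: |q|V = ½mv² ⇒ v = √(2|q|V/m) = √(2·1.602×10⁻¹⁹·8550/4.65×10⁻²⁶) ≈ 2.427×10⁵ m/s.
In the field: r = mv/(|q|B) = (4.65×10⁻²⁶)(2.427×10⁵)/((1.602×10⁻¹⁹)(1.30)) ≈ 0.0542 m.

r ≈ 0.0542 m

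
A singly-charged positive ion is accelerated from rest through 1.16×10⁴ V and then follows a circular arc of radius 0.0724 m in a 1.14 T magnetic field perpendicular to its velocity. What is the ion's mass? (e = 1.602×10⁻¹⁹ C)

Combine |q|V = ½mv² and r = mv/(|q|B): eliminate v to get m = qB²r²/(2V).
m = (1.602×10⁻¹⁹)(1.14)²(0.0724)²/(2·1.16×10⁴) ≈ 4.70×10⁻²⁶ kg.

m ≈ 4.70×10⁻²⁶ kg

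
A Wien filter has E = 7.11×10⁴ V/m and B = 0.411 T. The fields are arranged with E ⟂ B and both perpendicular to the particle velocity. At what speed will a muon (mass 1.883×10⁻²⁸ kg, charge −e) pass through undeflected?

Zero net Lorentz force requires |qE| = |q v×B|, i.e. E = vB.
v = E/B = 7.11×10⁴/0.411 = 1.73×10⁵ m/s.
The result is independent of the particle's charge and mass.

v = 1.73×10⁵ m/s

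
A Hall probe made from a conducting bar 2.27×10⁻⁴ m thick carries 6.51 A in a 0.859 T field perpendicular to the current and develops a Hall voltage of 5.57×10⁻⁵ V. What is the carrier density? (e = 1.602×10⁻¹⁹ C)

From V_H = IB/(n e t), n = IB/(V_H e t).
n = (6.51)(0.859)/((5.57×10⁻⁵)(1.602×10⁻¹⁹)(2.27×10⁻⁴)) ≈ 2.76×10²⁷ m⁻³.

n ≈ 2.76×10²⁷ m⁻³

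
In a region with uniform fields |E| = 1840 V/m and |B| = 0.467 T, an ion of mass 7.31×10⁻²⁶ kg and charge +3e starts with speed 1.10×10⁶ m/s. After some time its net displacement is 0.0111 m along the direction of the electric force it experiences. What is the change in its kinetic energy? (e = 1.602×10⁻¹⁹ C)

The magnetic force is always ⟂ v and does no work; only the electric force changes KE.
ΔKE = F_E · d = |q|E d = (4.806×10⁻¹⁹)(1840)(0.0111) ≈ 9.82×10⁻¹⁸ J.

ΔKE ≈ 9.82×10⁻¹⁸ J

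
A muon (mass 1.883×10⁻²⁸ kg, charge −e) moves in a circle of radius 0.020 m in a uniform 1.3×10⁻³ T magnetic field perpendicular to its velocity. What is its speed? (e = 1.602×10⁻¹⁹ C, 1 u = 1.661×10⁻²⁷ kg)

v ≈ 2.2×10⁴ m/s

From |q|vB = mv²/r, v = |q|Br/m.
v = (1.602×10⁻¹⁹)(1.3×10⁻³)(0.020)/1.883×10⁻²⁸ ≈ 2.2×10⁴ m/s.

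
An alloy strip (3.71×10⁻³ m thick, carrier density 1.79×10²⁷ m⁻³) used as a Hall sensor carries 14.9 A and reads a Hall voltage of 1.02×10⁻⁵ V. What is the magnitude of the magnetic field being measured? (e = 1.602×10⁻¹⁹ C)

From V_H = IB/(n e t), B = V_H n e t / I.
B = (1.02×10⁻⁵)(1.79×10²⁷)(1.602×10⁻¹⁹)(3.71×10⁻³)/14.9 ≈ 0.728 T.

B ≈ 0.728 T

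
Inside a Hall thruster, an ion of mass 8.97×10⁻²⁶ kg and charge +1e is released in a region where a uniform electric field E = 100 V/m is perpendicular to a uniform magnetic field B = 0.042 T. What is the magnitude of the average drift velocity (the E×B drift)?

The steady drift has the magnetic force balancing the electric force, so v_d = E/B.
v_d = 100/0.042 = 2400 m/s.

v_d ≈ 2400 m/s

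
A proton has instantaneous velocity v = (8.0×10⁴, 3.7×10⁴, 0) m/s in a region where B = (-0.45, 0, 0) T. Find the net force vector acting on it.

F ≈ (0, 0, 2.67×10⁻¹⁵) N

v×B = (0, 0, 1.66×10⁴) N/C.
F = q v×B = (1.602×10⁻¹⁹ C)·(0, 0, 1.66×10⁴) = (0, 0, 2.67×10⁻¹⁵) N.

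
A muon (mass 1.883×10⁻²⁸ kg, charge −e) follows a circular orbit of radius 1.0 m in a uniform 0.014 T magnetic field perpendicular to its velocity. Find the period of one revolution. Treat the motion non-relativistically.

T ≈ 5.3×10⁻⁷ s

The cyclotron period depends only on m, q, B: T = 2πm/(|q|B).
T = 2π(1.883×10⁻²⁸)/((1.602×10⁻¹⁹)(0.014)) ≈ 5.3×10⁻⁷ s.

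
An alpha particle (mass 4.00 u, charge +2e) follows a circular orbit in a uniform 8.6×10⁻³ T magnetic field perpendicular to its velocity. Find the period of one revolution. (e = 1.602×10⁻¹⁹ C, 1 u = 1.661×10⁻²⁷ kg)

T ≈ 1.5×10⁻⁵ s

The cyclotron period depends only on m, q, B: T = 2πm/(|q|B).
T = 2π(6.644×10⁻²⁷)/((3.204×10⁻¹⁹)(8.6×10⁻³)) ≈ 1.5×10⁻⁵ s.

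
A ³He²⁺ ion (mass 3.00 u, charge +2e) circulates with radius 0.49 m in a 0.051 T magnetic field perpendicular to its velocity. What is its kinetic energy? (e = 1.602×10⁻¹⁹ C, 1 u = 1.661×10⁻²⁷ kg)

v = |q|Br/m, then KE = ½mv² = (qBr)²/(2m).
v = (3.204×10⁻¹⁹)(0.051)(0.49)/4.983×10⁻²⁷ ≈ 1.607×10⁶ m/s.
KE = ½(4.983×10⁻²⁷)(1.607×10⁶)² ≈ 6.4×10⁻¹⁵ J.

KE ≈ 6.4×10⁻¹⁵ J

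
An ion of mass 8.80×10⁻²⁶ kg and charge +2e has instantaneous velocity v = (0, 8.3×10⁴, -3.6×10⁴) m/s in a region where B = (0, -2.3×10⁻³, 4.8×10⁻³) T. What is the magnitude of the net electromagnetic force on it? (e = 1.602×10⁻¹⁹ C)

v×B = (316, 0, 0) N/C.
F = q v×B = (3.204×10⁻¹⁹ C)·(316, 0, 0) = (1.01×10⁻¹⁶, 0, 0) N.
|F| = 1.01×10⁻¹⁶ N.

|F| ≈ 1.01×10⁻¹⁶ N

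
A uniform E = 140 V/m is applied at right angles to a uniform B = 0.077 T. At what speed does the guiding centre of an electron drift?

In crossed fields the guiding centre drifts at v_d = |E×B|/B² = E/B, independent of charge and mass.
v_d = 140/0.077 = 1800 m/s.

v_d ≈ 1800 m/s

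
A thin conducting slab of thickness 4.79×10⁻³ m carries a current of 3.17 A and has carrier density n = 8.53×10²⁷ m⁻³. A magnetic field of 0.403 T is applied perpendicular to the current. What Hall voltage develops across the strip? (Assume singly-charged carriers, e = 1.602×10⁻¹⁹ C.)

V_H ≈ 1.95×10⁻⁷ V

V_H = IB/(n e t).
V_H = (3.17)(0.403)/((8.53×10²⁷)(1.602×10⁻¹⁹)(4.79×10⁻³)) ≈ 1.95×10⁻⁷ V.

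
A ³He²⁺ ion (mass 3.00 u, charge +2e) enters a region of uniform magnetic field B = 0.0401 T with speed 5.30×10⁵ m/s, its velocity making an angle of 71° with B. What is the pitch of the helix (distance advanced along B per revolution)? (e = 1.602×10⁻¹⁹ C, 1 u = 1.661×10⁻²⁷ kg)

v∥ = v cosθ = 5.30×10⁵·cos71° ≈ 1.726×10⁵ m/s.
T = 2πm/(|q|B) = 2π(4.983×10⁻²⁷)/((3.204×10⁻¹⁹)(0.0401)) ≈ 2.437×10⁻⁶ s.
pitch = v∥ T = (1.726×10⁵)(2.437×10⁻⁶) ≈ 0.420 m.

p ≈ 0.420 m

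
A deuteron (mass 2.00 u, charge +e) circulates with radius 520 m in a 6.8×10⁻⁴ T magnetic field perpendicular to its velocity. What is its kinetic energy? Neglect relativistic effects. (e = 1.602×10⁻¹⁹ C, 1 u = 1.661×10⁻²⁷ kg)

KE ≈ 3.0×10⁶ eV

v = |q|Br/m, then KE = ½mv² = (qBr)²/(2m).
v = (1.602×10⁻¹⁹)(6.8×10⁻⁴)(520)/3.322×10⁻²⁷ ≈ 1.705×10⁷ m/s.
KE = ½(3.322×10⁻²⁷)(1.705×10⁷)² ≈ 4.8×10⁻¹³ J = 3.0×10⁶ eV.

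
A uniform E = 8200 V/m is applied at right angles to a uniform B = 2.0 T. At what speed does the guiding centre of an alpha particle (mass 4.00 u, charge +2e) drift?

v_d ≈ 4100 m/s

The E×B drift speed is v_d = E/B.
v_d = 8200/2.0 = 4100 m/s.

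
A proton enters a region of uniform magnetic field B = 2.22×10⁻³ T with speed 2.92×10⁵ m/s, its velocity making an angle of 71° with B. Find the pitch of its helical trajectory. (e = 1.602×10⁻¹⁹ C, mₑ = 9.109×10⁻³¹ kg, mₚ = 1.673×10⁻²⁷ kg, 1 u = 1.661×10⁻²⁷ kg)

v∥ = v cosθ = 2.92×10⁵·cos71° ≈ 9.507×10⁴ m/s.
T = 2πm/(|q|B) = 2π(1.673×10⁻²⁷)/((1.602×10⁻¹⁹)(2.22×10⁻³)) ≈ 2.956×10⁻⁵ s.
pitch = v∥ T = (9.507×10⁴)(2.956×10⁻⁵) ≈ 2.81 m.

p ≈ 2.81 m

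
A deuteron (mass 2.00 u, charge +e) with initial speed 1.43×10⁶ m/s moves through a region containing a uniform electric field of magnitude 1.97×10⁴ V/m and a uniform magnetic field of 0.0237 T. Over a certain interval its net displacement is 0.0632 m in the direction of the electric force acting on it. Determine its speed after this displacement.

B does no work; ΔKE = |q|E d.
½mv_f² = ½mv₀² + |q|Ed = ½(3.322×10⁻²⁷)(1.43×10⁶)² + (1.602×10⁻¹⁹)(1.97×10⁴)(0.0632) ≈ 3.397×10⁻¹⁵ J + 1.995×10⁻¹⁶ J ≈ 3.596×10⁻¹⁵ J.
v_f = √(2·3.596×10⁻¹⁵/3.322×10⁻²⁷) ≈ 1.47×10⁶ m/s.

v_f ≈ 1.47×10⁶ m/s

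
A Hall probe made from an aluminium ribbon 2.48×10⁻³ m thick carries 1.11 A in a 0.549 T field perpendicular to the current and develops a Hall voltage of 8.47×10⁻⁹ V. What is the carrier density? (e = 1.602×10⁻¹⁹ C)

n ≈ 1.81×10²⁹ m⁻³

From V_H = IB/(n e t), n = IB/(V_H e t).
n = (1.11)(0.549)/((8.47×10⁻⁹)(1.602×10⁻¹⁹)(2.48×10⁻³)) ≈ 1.81×10²⁹ m⁻³.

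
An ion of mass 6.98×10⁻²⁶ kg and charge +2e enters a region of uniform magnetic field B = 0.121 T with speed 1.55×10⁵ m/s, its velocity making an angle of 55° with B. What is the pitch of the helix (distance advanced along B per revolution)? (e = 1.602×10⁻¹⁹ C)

v∥ = v cosθ = 1.55×10⁵·cos55° ≈ 8.890×10⁴ m/s.
T = 2πm/(|q|B) = 2π(6.98×10⁻²⁶)/((3.204×10⁻¹⁹)(0.121)) ≈ 1.131×10⁻⁵ s.
pitch = v∥ T = (8.890×10⁴)(1.131×10⁻⁵) ≈ 1.01 m.

p ≈ 1.01 m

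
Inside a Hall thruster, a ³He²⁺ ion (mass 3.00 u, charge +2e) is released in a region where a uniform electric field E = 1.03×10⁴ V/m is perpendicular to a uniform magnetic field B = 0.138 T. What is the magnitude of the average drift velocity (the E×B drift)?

v_d ≈ 7.46×10⁴ m/s

The steady drift has the magnetic force balancing the electric force, so v_d = E/B.
v_d = 1.03×10⁴/0.138 = 7.46×10⁴ m/s.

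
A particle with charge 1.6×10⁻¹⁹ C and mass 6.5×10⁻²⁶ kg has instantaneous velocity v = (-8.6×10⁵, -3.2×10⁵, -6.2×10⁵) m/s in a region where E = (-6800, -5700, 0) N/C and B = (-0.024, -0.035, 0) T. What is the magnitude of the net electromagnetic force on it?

|F| ≈ 5.98×10⁻¹⁵ N

v×B = (-2.17×10⁴, 1.49×10⁴, 2.24×10⁴) N/C.
E + v×B = (-2.85×10⁴, 9180, 2.24×10⁴) N/C.
F = q(E + v×B) = (1.6×10⁻¹⁹ C)·(-2.85×10⁴, 9180, 2.24×10⁴) = (-4.56×10⁻¹⁵, 1.47×10⁻¹⁵, 3.59×10⁻¹⁵) N.
|F| = 5.98×10⁻¹⁵ N.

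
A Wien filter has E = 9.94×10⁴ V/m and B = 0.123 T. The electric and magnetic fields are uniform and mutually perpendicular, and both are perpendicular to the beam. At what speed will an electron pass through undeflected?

Straight-line motion ⇒ electric and magnetic forces cancel, so E = vB.
v = E/B = 9.94×10⁴/0.123 = 8.08×10⁵ m/s.

v = 8.08×10⁵ m/s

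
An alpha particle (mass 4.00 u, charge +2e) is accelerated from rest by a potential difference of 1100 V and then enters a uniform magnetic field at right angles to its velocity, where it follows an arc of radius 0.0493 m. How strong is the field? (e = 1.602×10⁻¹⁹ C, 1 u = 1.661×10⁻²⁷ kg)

v = √(2|q|V/m) = √(2·3.204×10⁻¹⁹·1100/6.644×10⁻²⁷) ≈ 3.257×10⁵ m/s.
B = mv/(|q|r) = (6.644×10⁻²⁷)(3.257×10⁵)/((3.204×10⁻¹⁹)(0.0493)) ≈ 0.137 T.

B ≈ 0.137 T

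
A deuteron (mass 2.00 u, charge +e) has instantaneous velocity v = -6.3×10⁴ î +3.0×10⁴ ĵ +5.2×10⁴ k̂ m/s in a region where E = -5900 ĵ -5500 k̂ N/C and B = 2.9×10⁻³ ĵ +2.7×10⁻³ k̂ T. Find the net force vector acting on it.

F ≈ (-1.12×10⁻¹⁷, -9.18×10⁻¹⁶, -9.10×10⁻¹⁶) N

v×B = (-69.8, 170, -183) N/C.
E + v×B = (-69.8, -5730, -5680) N/C.
F = q(E + v×B) = (1.602×10⁻¹⁹ C)·(-69.8, -5730, -5680) = (-1.12×10⁻¹⁷, -9.18×10⁻¹⁶, -9.10×10⁻¹⁶) N.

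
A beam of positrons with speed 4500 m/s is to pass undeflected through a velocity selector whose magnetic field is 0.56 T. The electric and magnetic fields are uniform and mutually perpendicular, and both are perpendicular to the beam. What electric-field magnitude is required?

E = 2500 V/m

For straight-line motion qE = qvB, so E = vB.
E = 4500 × 0.56 = 2500 V/m.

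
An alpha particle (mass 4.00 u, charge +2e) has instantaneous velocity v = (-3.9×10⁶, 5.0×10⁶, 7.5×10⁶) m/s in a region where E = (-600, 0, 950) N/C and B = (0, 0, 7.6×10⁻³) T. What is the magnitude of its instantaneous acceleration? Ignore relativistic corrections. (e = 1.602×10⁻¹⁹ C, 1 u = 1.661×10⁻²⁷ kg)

v×B = (3.80×10⁴, 2.96×10⁴, 0) N/C.
E + v×B = (3.74×10⁴, 2.96×10⁴, 950) N/C.
F = q(E + v×B) = (3.204×10⁻¹⁹ C)·(3.74×10⁴, 2.96×10⁴, 950) = (1.20×10⁻¹⁴, 9.50×10⁻¹⁵, 3.04×10⁻¹⁶) N.
|a| = |F|/m = 1.529×10⁻¹⁴/6.644×10⁻²⁷ ≈ 2.30×10¹² m/s².

|a| ≈ 2.30×10¹² m/s²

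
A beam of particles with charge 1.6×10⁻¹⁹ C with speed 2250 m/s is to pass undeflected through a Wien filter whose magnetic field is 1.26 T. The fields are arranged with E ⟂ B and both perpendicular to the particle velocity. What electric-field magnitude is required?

E = 2840 V/m

For straight-line motion qE = qvB, so E = vB.
E = 2250 × 1.26 = 2840 V/m.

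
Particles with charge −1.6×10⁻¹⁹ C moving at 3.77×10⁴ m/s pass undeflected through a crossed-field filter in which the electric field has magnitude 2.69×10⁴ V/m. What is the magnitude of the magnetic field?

B = 0.714 T

Balance of forces in the selector: qE = qvB ⇒ B = E/v.
B = 2.69×10⁴/3.77×10⁴ = 0.714 T.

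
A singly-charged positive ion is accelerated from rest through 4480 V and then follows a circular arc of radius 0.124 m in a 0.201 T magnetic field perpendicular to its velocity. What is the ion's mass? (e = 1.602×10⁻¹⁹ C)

m ≈ 1.11×10⁻²⁶ kg

Combine |q|V = ½mv² and r = mv/(|q|B): eliminate v to get m = qB²r²/(2V).
m = (1.602×10⁻¹⁹)(0.201)²(0.124)²/(2·4480) ≈ 1.11×10⁻²⁶ kg.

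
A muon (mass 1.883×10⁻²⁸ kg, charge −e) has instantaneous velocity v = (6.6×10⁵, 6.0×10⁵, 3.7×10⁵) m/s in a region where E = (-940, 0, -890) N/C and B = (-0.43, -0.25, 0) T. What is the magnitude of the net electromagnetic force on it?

|F| ≈ 3.29×10⁻¹⁴ N

v×B = (9.25×10⁴, -1.59×10⁵, 9.30×10⁴) N/C.
E + v×B = (9.16×10⁴, -1.59×10⁵, 9.21×10⁴) N/C.
F = q(E + v×B) = (−1.602×10⁻¹⁹ C)·(9.16×10⁴, -1.59×10⁵, 9.21×10⁴) = (-1.47×10⁻¹⁴, 2.55×10⁻¹⁴, -1.48×10⁻¹⁴) N.
|F| = 3.29×10⁻¹⁴ N.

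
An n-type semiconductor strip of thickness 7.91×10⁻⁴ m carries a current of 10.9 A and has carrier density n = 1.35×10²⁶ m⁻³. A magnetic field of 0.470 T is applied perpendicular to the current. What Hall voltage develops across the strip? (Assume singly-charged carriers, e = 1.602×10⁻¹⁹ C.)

V_H = IB/(n e t).
V_H = (10.9)(0.470)/((1.35×10²⁶)(1.602×10⁻¹⁹)(7.91×10⁻⁴)) ≈ 2.99×10⁻⁴ V.

V_H ≈ 2.99×10⁻⁴ V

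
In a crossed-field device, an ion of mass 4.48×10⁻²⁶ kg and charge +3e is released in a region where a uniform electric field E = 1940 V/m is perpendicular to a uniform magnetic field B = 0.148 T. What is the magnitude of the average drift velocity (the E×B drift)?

v_d ≈ 1.31×10⁴ m/s

The steady drift has the magnetic force balancing the electric force, so v_d = E/B.
v_d = 1940/0.148 = 1.31×10⁴ m/s.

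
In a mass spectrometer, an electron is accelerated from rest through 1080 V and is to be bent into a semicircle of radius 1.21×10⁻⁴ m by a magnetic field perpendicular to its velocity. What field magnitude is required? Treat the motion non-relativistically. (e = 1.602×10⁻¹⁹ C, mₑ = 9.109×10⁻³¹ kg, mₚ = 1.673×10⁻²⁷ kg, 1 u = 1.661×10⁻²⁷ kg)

v = √(2|q|V/m) = √(2·1.602×10⁻¹⁹·1080/9.109×10⁻³¹) ≈ 1.949×10⁷ m/s.
B = mv/(|q|r) = (9.109×10⁻³¹)(1.949×10⁷)/((1.602×10⁻¹⁹)(1.21×10⁻⁴)) ≈ 0.916 T.

B ≈ 0.916 T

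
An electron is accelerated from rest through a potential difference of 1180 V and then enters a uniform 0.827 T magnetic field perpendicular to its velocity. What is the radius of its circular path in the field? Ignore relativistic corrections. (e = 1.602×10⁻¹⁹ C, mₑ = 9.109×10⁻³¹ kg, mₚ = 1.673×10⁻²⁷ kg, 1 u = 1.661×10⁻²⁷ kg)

Acceleration: |q|V = ½mv² ⇒ v = √(2|q|V/m) = √(2·1.602×10⁻¹⁹·1180/9.109×10⁻³¹) ≈ 2.037×10⁷ m/s.
In the field: r = mv/(|q|B) = (9.109×10⁻³¹)(2.037×10⁷)/((1.602×10⁻¹⁹)(0.827)) ≈ 1.40×10⁻⁴ m.

r ≈ 1.40×10⁻⁴ m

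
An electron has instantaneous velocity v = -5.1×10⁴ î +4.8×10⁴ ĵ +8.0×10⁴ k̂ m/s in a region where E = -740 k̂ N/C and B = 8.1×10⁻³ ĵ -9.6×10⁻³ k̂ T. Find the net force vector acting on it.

v×B = (-1110, -490, -413) N/C.
E + v×B = (-1110, -490, -1150) N/C.
F = q(E + v×B) = (−1.602×10⁻¹⁹ C)·(-1110, -490, -1150) = (1.78×10⁻¹⁶, 7.84×10⁻¹⁷, 1.85×10⁻¹⁶) N.

F ≈ (1.78×10⁻¹⁶, 7.84×10⁻¹⁷, 1.85×10⁻¹⁶) N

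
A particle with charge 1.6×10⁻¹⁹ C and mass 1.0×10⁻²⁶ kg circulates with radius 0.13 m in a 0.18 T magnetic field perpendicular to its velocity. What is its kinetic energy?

v = |q|Br/m, then KE = ½mv² = (qBr)²/(2m).
v = (1.6×10⁻¹⁹)(0.18)(0.13)/1.0×10⁻²⁶ ≈ 3.744×10⁵ m/s.
KE = ½(1.0×10⁻²⁶)(3.744×10⁵)² ≈ 7.0×10⁻¹⁶ J.

KE ≈ 7.0×10⁻¹⁶ J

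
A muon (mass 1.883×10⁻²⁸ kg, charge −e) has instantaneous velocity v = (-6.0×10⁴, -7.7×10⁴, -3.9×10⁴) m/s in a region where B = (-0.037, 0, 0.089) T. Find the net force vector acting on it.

F ≈ (1.10×10⁻¹⁵, -1.09×10⁻¹⁵, 4.56×10⁻¹⁶) N

v×B = (-6850, 6780, -2850) N/C.
F = q v×B = (−1.602×10⁻¹⁹ C)·(-6850, 6780, -2850) = (1.10×10⁻¹⁵, -1.09×10⁻¹⁵, 4.56×10⁻¹⁶) N.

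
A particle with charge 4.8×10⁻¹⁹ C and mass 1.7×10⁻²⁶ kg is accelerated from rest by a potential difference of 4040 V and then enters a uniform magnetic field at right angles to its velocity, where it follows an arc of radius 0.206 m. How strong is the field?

v = √(2|q|V/m) = √(2·4.8×10⁻¹⁹·4040/1.7×10⁻²⁶) ≈ 4.776×10⁵ m/s.
B = mv/(|q|r) = (1.7×10⁻²⁶)(4.776×10⁵)/((4.8×10⁻¹⁹)(0.206)) ≈ 0.0821 T.

B ≈ 0.0821 T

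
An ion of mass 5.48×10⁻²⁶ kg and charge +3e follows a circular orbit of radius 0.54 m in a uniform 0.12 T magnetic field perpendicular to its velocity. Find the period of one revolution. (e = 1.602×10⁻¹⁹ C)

The cyclotron period depends only on m, q, B: T = 2πm/(|q|B).
T = 2π(5.48×10⁻²⁶)/((4.806×10⁻¹⁹)(0.12)) ≈ 6.0×10⁻⁶ s.

T ≈ 6.0×10⁻⁶ s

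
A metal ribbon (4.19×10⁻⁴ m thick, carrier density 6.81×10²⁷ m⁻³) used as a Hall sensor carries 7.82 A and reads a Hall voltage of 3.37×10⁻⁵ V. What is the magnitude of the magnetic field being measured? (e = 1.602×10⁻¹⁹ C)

From V_H = IB/(n e t), B = V_H n e t / I.
B = (3.37×10⁻⁵)(6.81×10²⁷)(1.602×10⁻¹⁹)(4.19×10⁻⁴)/7.82 ≈ 1.97 T.

B ≈ 1.97 T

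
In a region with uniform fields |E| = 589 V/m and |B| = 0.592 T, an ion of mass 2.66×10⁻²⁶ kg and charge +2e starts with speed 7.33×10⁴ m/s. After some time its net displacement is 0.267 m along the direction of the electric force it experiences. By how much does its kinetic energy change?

The magnetic force is always ⟂ v and does no work; only the electric force changes KE.
ΔKE = F_E · d = |q|E d = (3.204×10⁻¹⁹)(589)(0.267) ≈ 5.04×10⁻¹⁷ J.

ΔKE ≈ 5.04×10⁻¹⁷ J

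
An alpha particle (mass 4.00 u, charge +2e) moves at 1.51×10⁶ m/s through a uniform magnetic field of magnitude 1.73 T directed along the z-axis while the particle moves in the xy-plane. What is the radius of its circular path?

The magnetic force provides the centripetal force: |q|vB = mv²/r.
r = mv/(|q|B) = (6.644×10⁻²⁷)(1.51×10⁶)/((3.204×10⁻¹⁹)(1.73)) ≈ 0.0181 m.

r ≈ 0.0181 m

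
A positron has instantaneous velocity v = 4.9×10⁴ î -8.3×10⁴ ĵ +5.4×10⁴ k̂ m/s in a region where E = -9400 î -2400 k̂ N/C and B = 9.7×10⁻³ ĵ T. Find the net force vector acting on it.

F ≈ (-1.59×10⁻¹⁵, 0, -3.08×10⁻¹⁶) N

v×B = (-524, 0, 475) N/C.
E + v×B = (-9920, 0, -1920) N/C.
F = q(E + v×B) = (1.602×10⁻¹⁹ C)·(-9920, 0, -1920) = (-1.59×10⁻¹⁵, 0, -3.08×10⁻¹⁶) N.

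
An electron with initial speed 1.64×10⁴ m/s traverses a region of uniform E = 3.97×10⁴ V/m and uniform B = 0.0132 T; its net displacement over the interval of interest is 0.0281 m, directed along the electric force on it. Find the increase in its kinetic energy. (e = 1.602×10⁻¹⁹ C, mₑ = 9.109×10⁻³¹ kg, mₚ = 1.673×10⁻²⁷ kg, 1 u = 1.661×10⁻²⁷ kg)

ΔKE ≈ 1.79×10⁻¹⁶ J

The magnetic force is always ⟂ v and does no work; only the electric force changes KE.
ΔKE = F_E · d = |q|E d = (1.602×10⁻¹⁹)(3.97×10⁴)(0.0281) ≈ 1.79×10⁻¹⁶ J.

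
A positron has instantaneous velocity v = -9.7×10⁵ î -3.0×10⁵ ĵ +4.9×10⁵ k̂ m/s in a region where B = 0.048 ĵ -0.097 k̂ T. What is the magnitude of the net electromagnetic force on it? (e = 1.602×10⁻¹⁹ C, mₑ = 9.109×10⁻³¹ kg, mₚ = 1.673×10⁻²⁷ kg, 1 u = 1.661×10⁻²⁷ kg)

|F| ≈ 1.68×10⁻¹⁴ N

v×B = (5580, -9.41×10⁴, -4.66×10⁴) N/C.
F = q v×B = (1.602×10⁻¹⁹ C)·(5580, -9.41×10⁴, -4.66×10⁴) = (8.94×10⁻¹⁶, -1.51×10⁻¹⁴, -7.46×10⁻¹⁵) N.
|F| = 1.68×10⁻¹⁴ N.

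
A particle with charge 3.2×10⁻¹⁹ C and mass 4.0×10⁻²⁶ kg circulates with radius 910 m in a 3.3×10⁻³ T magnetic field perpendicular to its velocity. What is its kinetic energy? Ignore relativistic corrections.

KE ≈ 1.2×10⁻¹¹ J

v = |q|Br/m, then KE = ½mv² = (qBr)²/(2m).
v = (3.2×10⁻¹⁹)(3.3×10⁻³)(910)/4.0×10⁻²⁶ ≈ 2.402×10⁷ m/s.
KE = ½(4.0×10⁻²⁶)(2.402×10⁷)² ≈ 1.2×10⁻¹¹ J.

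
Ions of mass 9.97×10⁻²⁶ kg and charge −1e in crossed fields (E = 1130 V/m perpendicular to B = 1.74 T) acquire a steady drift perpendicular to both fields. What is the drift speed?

v_d ≈ 649 m/s

The E×B drift speed is v_d = E/B.
v_d = 1130/1.74 = 649 m/s.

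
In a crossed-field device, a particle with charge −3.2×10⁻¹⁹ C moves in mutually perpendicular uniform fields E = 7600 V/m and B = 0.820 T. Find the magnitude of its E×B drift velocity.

v_d ≈ 9270 m/s

In crossed fields the guiding centre drifts at v_d = |E×B|/B² = E/B, independent of charge and mass.
v_d = 7600/0.820 = 9270 m/s.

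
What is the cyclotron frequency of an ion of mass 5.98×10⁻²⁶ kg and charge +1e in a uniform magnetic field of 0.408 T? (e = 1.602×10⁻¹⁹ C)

f ≈ 1.74×10⁵ Hz

f = |q|B/(2πm).
f = (1.602×10⁻¹⁹)(0.408)/(2π·5.98×10⁻²⁶) ≈ 1.74×10⁵ Hz.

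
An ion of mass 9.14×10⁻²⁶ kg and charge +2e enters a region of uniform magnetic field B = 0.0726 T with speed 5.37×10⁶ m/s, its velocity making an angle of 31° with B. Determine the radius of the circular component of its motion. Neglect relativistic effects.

v⊥ = v sinθ = 5.37×10⁶·sin31° ≈ 2.766×10⁶ m/s.
r = m v⊥/(|q|B) = (9.14×10⁻²⁶)(2.766×10⁶)/((3.204×10⁻¹⁹)(0.0726)) ≈ 10.9 m.

r ≈ 10.9 m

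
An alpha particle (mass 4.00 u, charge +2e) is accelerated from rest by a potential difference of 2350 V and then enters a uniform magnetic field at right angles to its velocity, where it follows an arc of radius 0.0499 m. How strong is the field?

B ≈ 0.198 T

v = √(2|q|V/m) = √(2·3.204×10⁻¹⁹·2350/6.644×10⁻²⁷) ≈ 4.761×10⁵ m/s.
B = mv/(|q|r) = (6.644×10⁻²⁷)(4.761×10⁵)/((3.204×10⁻¹⁹)(0.0499)) ≈ 0.198 T.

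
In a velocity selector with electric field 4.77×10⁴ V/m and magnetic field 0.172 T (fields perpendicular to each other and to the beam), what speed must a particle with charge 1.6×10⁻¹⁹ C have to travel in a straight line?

v = 2.77×10⁵ m/s

Straight-line motion ⇒ electric and magnetic forces cancel, so E = vB.
v = E/B = 4.77×10⁴/0.172 = 2.77×10⁵ m/s.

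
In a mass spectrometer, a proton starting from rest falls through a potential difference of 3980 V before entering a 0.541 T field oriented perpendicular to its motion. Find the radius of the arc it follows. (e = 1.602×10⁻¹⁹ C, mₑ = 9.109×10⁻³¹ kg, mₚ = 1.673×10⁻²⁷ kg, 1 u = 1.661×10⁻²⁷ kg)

Acceleration: |q|V = ½mv² ⇒ v = √(2|q|V/m) = √(2·1.602×10⁻¹⁹·3980/1.673×10⁻²⁷) ≈ 8.731×10⁵ m/s.
In the field: r = mv/(|q|B) = (1.673×10⁻²⁷)(8.731×10⁵)/((1.602×10⁻¹⁹)(0.541)) ≈ 0.0169 m.

r ≈ 0.0169 m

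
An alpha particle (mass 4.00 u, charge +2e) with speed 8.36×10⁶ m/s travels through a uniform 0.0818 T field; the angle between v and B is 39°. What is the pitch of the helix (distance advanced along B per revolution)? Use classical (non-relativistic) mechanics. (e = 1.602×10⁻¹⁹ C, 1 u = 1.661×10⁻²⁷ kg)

p ≈ 10.3 m

v∥ = v cosθ = 8.36×10⁶·cos39° ≈ 6.497×10⁶ m/s.
T = 2πm/(|q|B) = 2π(6.644×10⁻²⁷)/((3.204×10⁻¹⁹)(0.0818)) ≈ 1.593×10⁻⁶ s.
pitch = v∥ T = (6.497×10⁶)(1.593×10⁻⁶) ≈ 10.3 m.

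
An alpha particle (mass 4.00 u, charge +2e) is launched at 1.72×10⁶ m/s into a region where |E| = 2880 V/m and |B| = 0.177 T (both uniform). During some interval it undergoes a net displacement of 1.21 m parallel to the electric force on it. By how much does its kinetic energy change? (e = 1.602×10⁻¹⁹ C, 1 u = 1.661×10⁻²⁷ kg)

The magnetic force is always ⟂ v and does no work; only the electric force changes KE.
ΔKE = F_E · d = |q|E d = (3.204×10⁻¹⁹)(2880)(1.21) ≈ 1.12×10⁻¹⁵ J.

ΔKE ≈ 1.12×10⁻¹⁵ J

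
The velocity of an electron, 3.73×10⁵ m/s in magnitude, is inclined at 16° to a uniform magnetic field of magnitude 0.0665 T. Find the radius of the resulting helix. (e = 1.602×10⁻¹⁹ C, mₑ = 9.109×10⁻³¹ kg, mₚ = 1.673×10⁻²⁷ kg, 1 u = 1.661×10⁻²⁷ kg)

v⊥ = v sinθ = 3.73×10⁵·sin16° ≈ 1.028×10⁵ m/s.
r = m v⊥/(|q|B) = (9.109×10⁻³¹)(1.028×10⁵)/((1.602×10⁻¹⁹)(0.0665)) ≈ 8.79×10⁻⁶ m.

r ≈ 8.79×10⁻⁶ m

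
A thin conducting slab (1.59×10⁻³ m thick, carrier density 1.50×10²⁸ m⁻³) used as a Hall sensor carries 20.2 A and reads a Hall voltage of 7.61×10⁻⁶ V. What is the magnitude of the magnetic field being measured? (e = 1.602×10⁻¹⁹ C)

B ≈ 1.44 T

From V_H = IB/(n e t), B = V_H n e t / I.
B = (7.61×10⁻⁶)(1.50×10²⁸)(1.602×10⁻¹⁹)(1.59×10⁻³)/20.2 ≈ 1.44 T.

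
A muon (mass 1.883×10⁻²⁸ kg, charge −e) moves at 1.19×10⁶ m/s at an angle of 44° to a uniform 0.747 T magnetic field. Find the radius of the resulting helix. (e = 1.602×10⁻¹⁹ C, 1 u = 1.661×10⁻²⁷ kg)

r ≈ 1.30×10⁻³ m

v⊥ = v sinθ = 1.19×10⁶·sin44° ≈ 8.266×10⁵ m/s.
r = m v⊥/(|q|B) = (1.883×10⁻²⁸)(8.266×10⁵)/((1.602×10⁻¹⁹)(0.747)) ≈ 1.30×10⁻³ m.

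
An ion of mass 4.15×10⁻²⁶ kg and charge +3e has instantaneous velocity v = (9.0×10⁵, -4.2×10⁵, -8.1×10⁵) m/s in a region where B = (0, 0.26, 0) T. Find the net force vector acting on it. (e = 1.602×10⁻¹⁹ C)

F ≈ (1.01×10⁻¹³, 0, 1.12×10⁻¹³) N

v×B = (2.11×10⁵, 0, 2.34×10⁵) N/C.
F = q v×B = (4.806×10⁻¹⁹ C)·(2.11×10⁵, 0, 2.34×10⁵) = (1.01×10⁻¹³, 0, 1.12×10⁻¹³) N.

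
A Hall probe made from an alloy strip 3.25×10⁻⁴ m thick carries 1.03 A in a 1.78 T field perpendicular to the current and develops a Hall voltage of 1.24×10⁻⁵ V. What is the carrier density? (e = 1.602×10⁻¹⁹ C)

n ≈ 2.84×10²⁷ m⁻³

From V_H = IB/(n e t), n = IB/(V_H e t).
n = (1.03)(1.78)/((1.24×10⁻⁵)(1.602×10⁻¹⁹)(3.25×10⁻⁴)) ≈ 2.84×10²⁷ m⁻³.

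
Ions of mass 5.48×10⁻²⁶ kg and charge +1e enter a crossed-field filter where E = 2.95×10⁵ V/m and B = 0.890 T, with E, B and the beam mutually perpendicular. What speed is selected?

v = 3.31×10⁵ m/s

Straight-line motion ⇒ electric and magnetic forces cancel, so E = vB.
v = E/B = 2.95×10⁵/0.890 = 3.31×10⁵ m/s.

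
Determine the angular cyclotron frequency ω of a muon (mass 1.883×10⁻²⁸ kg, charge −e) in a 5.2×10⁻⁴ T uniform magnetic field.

ω = |q|B/m.
ω = (1.602×10⁻¹⁹)(5.2×10⁻⁴)/1.883×10⁻²⁸ ≈ 4.4×10⁵ rad/s.

ω ≈ 4.4×10⁵ rad/s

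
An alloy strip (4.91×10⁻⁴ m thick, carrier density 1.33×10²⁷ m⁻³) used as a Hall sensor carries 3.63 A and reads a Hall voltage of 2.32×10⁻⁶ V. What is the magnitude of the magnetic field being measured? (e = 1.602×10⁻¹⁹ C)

B ≈ 0.0669 T

From V_H = IB/(n e t), B = V_H n e t / I.
B = (2.32×10⁻⁶)(1.33×10²⁷)(1.602×10⁻¹⁹)(4.91×10⁻⁴)/3.63 ≈ 0.0669 T.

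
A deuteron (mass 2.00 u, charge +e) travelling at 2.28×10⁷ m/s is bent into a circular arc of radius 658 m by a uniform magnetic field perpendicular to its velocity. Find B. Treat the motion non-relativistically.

From |q|vB = mv²/r, B = mv/(|q|r).
B = (3.322×10⁻²⁷)(2.28×10⁷)/((1.602×10⁻¹⁹)(658)) ≈ 7.19×10⁻⁴ T.

B ≈ 7.19×10⁻⁴ T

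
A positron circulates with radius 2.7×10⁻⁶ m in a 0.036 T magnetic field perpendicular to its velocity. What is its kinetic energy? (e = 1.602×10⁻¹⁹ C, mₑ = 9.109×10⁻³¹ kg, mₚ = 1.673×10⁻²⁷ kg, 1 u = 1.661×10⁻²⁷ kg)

KE ≈ 8.3×10⁻⁴ eV

v = |q|Br/m, then KE = ½mv² = (qBr)²/(2m).
v = (1.602×10⁻¹⁹)(0.036)(2.7×10⁻⁶)/9.109×10⁻³¹ ≈ 1.709×10⁴ m/s.
KE = ½(9.109×10⁻³¹)(1.709×10⁴)² ≈ 1.3×10⁻²² J = 8.3×10⁻⁴ eV.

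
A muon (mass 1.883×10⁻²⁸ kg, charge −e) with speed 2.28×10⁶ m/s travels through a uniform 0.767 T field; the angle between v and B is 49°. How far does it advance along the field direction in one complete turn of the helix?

v∥ = v cosθ = 2.28×10⁶·cos49° ≈ 1.496×10⁶ m/s.
T = 2πm/(|q|B) = 2π(1.883×10⁻²⁸)/((1.602×10⁻¹⁹)(0.767)) ≈ 9.629×10⁻⁹ s.
pitch = v∥ T = (1.496×10⁶)(9.629×10⁻⁹) ≈ 0.0144 m.

p ≈ 0.0144 m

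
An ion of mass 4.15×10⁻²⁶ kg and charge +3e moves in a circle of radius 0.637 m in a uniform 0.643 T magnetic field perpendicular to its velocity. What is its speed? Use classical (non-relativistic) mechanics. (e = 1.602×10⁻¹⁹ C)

v ≈ 4.74×10⁶ m/s

From |q|vB = mv²/r, v = |q|Br/m.
v = (4.806×10⁻¹⁹)(0.643)(0.637)/4.15×10⁻²⁶ ≈ 4.74×10⁶ m/s.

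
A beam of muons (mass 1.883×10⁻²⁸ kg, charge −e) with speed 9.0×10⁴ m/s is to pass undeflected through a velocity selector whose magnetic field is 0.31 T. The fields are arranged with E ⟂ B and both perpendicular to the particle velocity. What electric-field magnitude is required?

For straight-line motion qE = qvB, so E = vB.
E = 9.0×10⁴ × 0.31 = 2.8×10⁴ V/m.

E = 2.8×10⁴ V/m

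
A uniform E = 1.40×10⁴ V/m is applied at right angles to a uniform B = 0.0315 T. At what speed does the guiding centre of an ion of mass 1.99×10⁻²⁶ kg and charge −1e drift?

The steady drift has the magnetic force balancing the electric force, so v_d = E/B.
v_d = 1.40×10⁴/0.0315 = 4.44×10⁵ m/s.

v_d ≈ 4.44×10⁵ m/s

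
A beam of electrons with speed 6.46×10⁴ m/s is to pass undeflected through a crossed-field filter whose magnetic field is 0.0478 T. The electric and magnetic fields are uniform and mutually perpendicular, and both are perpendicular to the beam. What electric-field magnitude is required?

For straight-line motion qE = qvB, so E = vB.
E = 6.46×10⁴ × 0.0478 = 3090 V/m.

E = 3090 V/m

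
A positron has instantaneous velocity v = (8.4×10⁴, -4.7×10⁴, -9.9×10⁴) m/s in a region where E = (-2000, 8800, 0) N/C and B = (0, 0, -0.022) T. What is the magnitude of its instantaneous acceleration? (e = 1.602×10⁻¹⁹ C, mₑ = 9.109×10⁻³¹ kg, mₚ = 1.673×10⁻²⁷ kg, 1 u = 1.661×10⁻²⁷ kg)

v×B = (1030, 1850, 0) N/C.
E + v×B = (-966, 1.06×10⁴, 0) N/C.
F = q(E + v×B) = (1.602×10⁻¹⁹ C)·(-966, 1.06×10⁴, 0) = (-1.55×10⁻¹⁶, 1.71×10⁻¹⁵, 0) N.
|a| = |F|/m = 1.713×10⁻¹⁵/9.109×10⁻³¹ ≈ 1.88×10¹⁵ m/s².

|a| ≈ 1.88×10¹⁵ m/s²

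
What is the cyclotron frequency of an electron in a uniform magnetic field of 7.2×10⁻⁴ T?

f = |q|B/(2πm).
f = (1.602×10⁻¹⁹)(7.2×10⁻⁴)/(2π·9.109×10⁻³¹) ≈ 2.0×10⁷ Hz.

f ≈ 2.0×10⁷ Hz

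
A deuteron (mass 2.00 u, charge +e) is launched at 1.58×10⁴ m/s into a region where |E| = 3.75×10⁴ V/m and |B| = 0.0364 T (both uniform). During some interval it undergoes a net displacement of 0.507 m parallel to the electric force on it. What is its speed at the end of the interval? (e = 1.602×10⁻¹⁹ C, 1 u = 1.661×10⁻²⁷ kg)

v_f ≈ 1.35×10⁶ m/s

B does no work; ΔKE = |q|E d.
½mv_f² = ½mv₀² + |q|Ed = ½(3.322×10⁻²⁷)(1.58×10⁴)² + (1.602×10⁻¹⁹)(3.75×10⁴)(0.507) ≈ 4.147×10⁻¹⁹ J + 3.046×10⁻¹⁵ J ≈ 3.046×10⁻¹⁵ J.
v_f = √(2·3.046×10⁻¹⁵/3.322×10⁻²⁷) ≈ 1.35×10⁶ m/s.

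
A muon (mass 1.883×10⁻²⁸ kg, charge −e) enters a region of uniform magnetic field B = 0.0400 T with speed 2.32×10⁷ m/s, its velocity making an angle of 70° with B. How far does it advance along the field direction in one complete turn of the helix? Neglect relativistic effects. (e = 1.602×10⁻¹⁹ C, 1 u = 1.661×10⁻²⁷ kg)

v∥ = v cosθ = 2.32×10⁷·cos70° ≈ 7.935×10⁶ m/s.
T = 2πm/(|q|B) = 2π(1.883×10⁻²⁸)/((1.602×10⁻¹⁹)(0.0400)) ≈ 1.846×10⁻⁷ s.
pitch = v∥ T = (7.935×10⁶)(1.846×10⁻⁷) ≈ 1.47 m.

p ≈ 1.47 m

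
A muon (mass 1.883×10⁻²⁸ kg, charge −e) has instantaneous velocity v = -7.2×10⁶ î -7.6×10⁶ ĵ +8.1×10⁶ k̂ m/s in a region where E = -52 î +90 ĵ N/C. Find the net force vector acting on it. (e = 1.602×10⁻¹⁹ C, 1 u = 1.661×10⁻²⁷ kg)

Only an electric field acts, so F = qE = (−1.602×10⁻¹⁹ C)·(-52.0, 90.0, 0) = (8.33×10⁻¹⁸, -1.44×10⁻¹⁷, 0) N.

F ≈ (8.33×10⁻¹⁸, -1.44×10⁻¹⁷, 0) N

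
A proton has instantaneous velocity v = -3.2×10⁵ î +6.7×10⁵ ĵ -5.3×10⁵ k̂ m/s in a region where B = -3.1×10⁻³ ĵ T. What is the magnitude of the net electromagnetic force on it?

|F| ≈ 3.07×10⁻¹⁶ N

v×B = (-1640, 0, 992) N/C.
F = q v×B = (1.602×10⁻¹⁹ C)·(-1640, 0, 992) = (-2.63×10⁻¹⁶, 0, 1.59×10⁻¹⁶) N.
|F| = 3.07×10⁻¹⁶ N.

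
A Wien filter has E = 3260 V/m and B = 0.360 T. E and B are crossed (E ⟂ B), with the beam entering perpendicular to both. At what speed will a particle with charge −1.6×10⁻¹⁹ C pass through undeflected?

Zero net Lorentz force requires |qE| = |q v×B|, i.e. E = vB.
v = E/B = 3260/0.360 = 9060 m/s.

v = 9060 m/s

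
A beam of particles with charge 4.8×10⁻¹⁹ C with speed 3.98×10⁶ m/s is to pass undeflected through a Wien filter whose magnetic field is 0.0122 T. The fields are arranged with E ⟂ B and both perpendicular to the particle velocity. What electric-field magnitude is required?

E = 4.86×10⁴ V/m

For straight-line motion qE = qvB, so E = vB.
E = 3.98×10⁶ × 0.0122 = 4.86×10⁴ V/m.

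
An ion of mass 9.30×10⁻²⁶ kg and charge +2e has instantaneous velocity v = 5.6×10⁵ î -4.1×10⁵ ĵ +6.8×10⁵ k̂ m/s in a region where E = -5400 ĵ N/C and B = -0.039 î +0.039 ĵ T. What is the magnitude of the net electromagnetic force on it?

|F| ≈ 1.34×10⁻¹⁴ N

v×B = (-2.65×10⁴, -2.65×10⁴, 5850) N/C.
E + v×B = (-2.65×10⁴, -3.19×10⁴, 5850) N/C.
F = q(E + v×B) = (3.204×10⁻¹⁹ C)·(-2.65×10⁴, -3.19×10⁴, 5850) = (-8.50×10⁻¹⁵, -1.02×10⁻¹⁴, 1.87×10⁻¹⁵) N.
|F| = 1.34×10⁻¹⁴ N.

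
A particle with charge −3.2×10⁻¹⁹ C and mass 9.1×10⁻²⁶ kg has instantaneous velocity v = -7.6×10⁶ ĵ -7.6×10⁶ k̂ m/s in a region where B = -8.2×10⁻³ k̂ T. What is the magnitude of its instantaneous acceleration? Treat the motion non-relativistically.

v×B = (6.23×10⁴, 0, 0) N/C.
F = q v×B = (−3.2×10⁻¹⁹ C)·(6.23×10⁴, 0, 0) = (-1.99×10⁻¹⁴, 0, 0) N.
|a| = |F|/m = 1.994×10⁻¹⁴/9.1×10⁻²⁶ ≈ 2.19×10¹¹ m/s².

|a| ≈ 2.19×10¹¹ m/s²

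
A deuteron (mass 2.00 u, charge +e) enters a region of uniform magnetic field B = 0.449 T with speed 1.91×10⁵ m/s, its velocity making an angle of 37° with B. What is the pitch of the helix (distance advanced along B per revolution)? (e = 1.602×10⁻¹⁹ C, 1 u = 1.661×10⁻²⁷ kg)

p ≈ 0.0443 m

v∥ = v cosθ = 1.91×10⁵·cos37° ≈ 1.525×10⁵ m/s.
T = 2πm/(|q|B) = 2π(3.322×10⁻²⁷)/((1.602×10⁻¹⁹)(0.449)) ≈ 2.902×10⁻⁷ s.
pitch = v∥ T = (1.525×10⁵)(2.902×10⁻⁷) ≈ 0.0443 m.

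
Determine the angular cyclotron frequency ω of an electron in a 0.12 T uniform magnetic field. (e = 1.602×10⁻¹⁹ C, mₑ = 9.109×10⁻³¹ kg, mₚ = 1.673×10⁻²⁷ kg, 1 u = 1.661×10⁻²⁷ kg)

ω ≈ 2.1×10¹⁰ rad/s

ω = |q|B/m.
ω = (1.602×10⁻¹⁹)(0.12)/9.109×10⁻³¹ ≈ 2.1×10¹⁰ rad/s.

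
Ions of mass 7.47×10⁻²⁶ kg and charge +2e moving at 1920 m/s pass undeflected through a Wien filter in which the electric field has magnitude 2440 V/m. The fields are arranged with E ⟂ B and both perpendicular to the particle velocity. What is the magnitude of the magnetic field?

B = 1.27 T

Balance of forces in the selector: qE = qvB ⇒ B = E/v.
B = 2440/1920 = 1.27 T.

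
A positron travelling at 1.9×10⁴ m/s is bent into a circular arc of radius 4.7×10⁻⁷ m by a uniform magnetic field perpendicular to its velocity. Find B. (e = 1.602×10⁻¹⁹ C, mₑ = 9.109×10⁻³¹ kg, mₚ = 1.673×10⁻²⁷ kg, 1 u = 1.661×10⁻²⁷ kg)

From |q|vB = mv²/r, B = mv/(|q|r).
B = (9.109×10⁻³¹)(1.9×10⁴)/((1.602×10⁻¹⁹)(4.7×10⁻⁷)) ≈ 0.23 T.

B ≈ 0.23 T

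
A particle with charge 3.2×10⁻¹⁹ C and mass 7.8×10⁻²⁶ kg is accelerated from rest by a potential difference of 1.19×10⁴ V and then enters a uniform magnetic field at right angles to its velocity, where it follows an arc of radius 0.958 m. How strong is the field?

v = √(2|q|V/m) = √(2·3.2×10⁻¹⁹·1.19×10⁴/7.8×10⁻²⁶) ≈ 3.125×10⁵ m/s.
B = mv/(|q|r) = (7.8×10⁻²⁶)(3.125×10⁵)/((3.2×10⁻¹⁹)(0.958)) ≈ 0.0795 T.

B ≈ 0.0795 T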